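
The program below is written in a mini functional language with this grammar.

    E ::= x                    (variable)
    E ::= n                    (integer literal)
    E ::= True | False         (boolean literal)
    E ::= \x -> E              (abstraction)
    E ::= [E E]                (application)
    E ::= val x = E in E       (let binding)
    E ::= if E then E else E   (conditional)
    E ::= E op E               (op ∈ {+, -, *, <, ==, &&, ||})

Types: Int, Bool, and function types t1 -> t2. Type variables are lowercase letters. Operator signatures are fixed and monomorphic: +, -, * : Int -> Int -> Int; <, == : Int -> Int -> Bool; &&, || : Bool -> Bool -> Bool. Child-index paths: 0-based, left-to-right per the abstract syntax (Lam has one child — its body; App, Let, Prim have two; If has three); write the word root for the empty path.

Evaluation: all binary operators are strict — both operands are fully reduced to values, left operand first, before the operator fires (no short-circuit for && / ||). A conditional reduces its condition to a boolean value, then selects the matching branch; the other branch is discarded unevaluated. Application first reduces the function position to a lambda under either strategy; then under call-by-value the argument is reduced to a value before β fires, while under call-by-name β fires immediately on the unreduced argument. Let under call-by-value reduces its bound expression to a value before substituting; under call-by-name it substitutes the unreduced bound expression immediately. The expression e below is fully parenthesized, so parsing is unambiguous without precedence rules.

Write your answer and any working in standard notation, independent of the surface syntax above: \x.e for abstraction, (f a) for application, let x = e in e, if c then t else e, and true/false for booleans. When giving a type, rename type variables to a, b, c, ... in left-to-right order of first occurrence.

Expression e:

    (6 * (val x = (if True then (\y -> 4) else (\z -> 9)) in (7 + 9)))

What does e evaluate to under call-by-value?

Derivation:
step 0: (6 * (let x = (if true then (\y.4) else (\z.9)) in (7 + 9)))
step 1: [if@1.0] (6 * (let x = (\y.4) in (7 + 9)))
step 2: [let@1] (6 * (7 + 9))
step 3: [delta@1] (6 * 16)
step 4: [delta@root] 96

Answer: 96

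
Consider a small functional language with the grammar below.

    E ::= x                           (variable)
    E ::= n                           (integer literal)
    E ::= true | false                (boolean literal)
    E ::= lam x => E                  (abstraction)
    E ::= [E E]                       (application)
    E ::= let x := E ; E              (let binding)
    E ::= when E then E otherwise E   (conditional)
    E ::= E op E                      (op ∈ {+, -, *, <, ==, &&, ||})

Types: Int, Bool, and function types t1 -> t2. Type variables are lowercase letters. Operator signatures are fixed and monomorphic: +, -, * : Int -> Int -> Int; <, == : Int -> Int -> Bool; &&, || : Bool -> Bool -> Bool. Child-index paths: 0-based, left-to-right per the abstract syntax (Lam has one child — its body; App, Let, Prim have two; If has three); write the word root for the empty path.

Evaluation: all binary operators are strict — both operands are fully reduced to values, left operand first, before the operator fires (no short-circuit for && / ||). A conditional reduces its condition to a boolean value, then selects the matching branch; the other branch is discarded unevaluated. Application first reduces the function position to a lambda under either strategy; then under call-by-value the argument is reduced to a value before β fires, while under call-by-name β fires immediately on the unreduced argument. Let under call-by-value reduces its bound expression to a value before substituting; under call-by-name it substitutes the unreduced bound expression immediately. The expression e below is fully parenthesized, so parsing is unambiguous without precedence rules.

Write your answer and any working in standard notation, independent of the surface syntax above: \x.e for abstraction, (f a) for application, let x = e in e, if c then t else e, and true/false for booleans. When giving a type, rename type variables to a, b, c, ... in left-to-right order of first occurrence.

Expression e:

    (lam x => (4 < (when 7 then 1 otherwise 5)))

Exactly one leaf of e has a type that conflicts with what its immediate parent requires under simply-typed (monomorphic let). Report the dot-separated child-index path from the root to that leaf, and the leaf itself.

Trace:
  unify Int ~ Int
  unify Int ~ Bool
  FAIL: mismatch Int ~ Bool

Answer: 0.1.0 : 7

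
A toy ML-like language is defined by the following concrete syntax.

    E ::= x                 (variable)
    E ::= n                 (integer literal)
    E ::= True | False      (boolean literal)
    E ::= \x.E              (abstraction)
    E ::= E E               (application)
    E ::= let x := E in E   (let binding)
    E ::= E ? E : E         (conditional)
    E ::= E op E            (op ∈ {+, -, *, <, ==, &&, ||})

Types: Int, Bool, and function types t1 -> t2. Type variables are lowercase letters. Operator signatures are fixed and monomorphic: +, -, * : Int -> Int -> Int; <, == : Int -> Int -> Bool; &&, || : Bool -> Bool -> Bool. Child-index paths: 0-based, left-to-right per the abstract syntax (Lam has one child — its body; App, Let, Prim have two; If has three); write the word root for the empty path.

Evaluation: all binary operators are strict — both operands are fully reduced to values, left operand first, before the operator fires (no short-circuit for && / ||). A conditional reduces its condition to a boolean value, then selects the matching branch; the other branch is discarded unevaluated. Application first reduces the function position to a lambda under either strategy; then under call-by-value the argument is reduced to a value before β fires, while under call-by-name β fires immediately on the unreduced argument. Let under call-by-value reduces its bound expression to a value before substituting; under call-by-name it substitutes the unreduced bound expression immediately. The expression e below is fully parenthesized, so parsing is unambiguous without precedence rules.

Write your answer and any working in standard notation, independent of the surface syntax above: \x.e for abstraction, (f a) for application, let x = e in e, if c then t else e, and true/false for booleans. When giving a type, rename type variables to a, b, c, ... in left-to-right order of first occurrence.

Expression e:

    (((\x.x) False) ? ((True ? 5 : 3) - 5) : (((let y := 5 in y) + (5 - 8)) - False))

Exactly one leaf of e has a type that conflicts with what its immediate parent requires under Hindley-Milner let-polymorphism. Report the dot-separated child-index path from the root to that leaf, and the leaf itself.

Working:
x : a
\x._ : a -> a
  unify a -> a ~ Bool -> b
  unify a ~ Bool
  unify Bool ~ b
_ _ : Bool
  unify Bool ~ Bool
  unify Bool ~ Bool
  unify Int ~ Int
  unify Int ~ Int
  unify Int ~ Int
let y : Int
y : Int
  unify Int ~ Int
  unify Int ~ Int
  unify Int ~ Int
  unify Int ~ Int
  unify Int ~ Int
  unify Bool ~ Int
  FAIL: mismatch Bool ~ Int

Answer: 2.1 : false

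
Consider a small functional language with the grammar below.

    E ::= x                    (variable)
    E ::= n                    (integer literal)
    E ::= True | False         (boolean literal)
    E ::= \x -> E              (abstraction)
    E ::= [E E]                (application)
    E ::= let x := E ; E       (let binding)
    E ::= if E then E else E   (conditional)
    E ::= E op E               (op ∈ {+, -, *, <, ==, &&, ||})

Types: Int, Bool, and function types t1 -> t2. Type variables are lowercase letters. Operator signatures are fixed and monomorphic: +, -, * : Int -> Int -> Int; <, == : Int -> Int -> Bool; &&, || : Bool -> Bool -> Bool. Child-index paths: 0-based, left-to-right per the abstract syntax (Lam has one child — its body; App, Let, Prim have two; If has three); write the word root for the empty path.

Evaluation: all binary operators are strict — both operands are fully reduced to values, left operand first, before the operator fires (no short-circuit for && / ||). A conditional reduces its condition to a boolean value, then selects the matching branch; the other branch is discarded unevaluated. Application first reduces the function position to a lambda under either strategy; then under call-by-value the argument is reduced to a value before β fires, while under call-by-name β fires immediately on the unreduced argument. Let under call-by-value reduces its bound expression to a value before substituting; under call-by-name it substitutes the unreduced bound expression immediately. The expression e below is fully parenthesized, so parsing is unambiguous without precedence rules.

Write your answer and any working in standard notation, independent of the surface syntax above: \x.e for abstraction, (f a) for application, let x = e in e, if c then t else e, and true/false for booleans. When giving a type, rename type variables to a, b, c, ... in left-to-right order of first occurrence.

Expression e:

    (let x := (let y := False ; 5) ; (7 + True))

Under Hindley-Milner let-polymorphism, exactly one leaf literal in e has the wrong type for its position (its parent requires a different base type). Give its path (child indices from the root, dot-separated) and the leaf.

Answer: 1.1 : true

Derivation:
let y : Bool
let x : Int
  unify Int ~ Int
  unify Bool ~ Int
  FAIL: mismatch Bool ~ Int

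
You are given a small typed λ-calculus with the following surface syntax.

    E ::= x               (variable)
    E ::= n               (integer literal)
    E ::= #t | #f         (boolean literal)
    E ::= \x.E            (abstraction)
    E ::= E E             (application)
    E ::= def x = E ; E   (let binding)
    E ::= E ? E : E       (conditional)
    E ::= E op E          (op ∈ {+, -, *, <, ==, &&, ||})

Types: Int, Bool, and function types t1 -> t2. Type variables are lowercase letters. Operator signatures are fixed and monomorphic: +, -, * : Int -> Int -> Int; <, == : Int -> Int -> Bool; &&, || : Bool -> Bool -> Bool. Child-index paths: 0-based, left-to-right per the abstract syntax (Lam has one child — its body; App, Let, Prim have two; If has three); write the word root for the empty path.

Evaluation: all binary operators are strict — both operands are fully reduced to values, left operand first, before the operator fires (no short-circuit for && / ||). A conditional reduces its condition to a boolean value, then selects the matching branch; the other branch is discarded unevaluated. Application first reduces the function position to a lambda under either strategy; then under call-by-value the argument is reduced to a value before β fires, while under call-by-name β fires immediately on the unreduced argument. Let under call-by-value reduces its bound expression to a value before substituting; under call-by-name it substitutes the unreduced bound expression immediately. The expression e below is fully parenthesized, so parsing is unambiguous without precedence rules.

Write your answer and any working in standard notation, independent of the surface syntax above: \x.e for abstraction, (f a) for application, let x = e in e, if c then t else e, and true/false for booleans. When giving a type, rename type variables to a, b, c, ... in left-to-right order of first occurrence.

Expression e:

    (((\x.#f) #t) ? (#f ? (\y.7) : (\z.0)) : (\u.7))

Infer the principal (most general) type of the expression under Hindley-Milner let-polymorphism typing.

Derivation:
\x._ : a -> Bool
  unify a -> Bool ~ Bool -> b
  unify a ~ Bool
  unify Bool ~ b
_ _ : Bool
  unify Bool ~ Bool
  unify Bool ~ Bool
\y._ : c -> Int
\z._ : d -> Int
  unify c -> Int ~ d -> Int
  unify c ~ d
  unify Int ~ Int
\u._ : e -> Int
  unify d -> Int ~ e -> Int
  unify d ~ e
  unify Int ~ Int

Answer: a -> Int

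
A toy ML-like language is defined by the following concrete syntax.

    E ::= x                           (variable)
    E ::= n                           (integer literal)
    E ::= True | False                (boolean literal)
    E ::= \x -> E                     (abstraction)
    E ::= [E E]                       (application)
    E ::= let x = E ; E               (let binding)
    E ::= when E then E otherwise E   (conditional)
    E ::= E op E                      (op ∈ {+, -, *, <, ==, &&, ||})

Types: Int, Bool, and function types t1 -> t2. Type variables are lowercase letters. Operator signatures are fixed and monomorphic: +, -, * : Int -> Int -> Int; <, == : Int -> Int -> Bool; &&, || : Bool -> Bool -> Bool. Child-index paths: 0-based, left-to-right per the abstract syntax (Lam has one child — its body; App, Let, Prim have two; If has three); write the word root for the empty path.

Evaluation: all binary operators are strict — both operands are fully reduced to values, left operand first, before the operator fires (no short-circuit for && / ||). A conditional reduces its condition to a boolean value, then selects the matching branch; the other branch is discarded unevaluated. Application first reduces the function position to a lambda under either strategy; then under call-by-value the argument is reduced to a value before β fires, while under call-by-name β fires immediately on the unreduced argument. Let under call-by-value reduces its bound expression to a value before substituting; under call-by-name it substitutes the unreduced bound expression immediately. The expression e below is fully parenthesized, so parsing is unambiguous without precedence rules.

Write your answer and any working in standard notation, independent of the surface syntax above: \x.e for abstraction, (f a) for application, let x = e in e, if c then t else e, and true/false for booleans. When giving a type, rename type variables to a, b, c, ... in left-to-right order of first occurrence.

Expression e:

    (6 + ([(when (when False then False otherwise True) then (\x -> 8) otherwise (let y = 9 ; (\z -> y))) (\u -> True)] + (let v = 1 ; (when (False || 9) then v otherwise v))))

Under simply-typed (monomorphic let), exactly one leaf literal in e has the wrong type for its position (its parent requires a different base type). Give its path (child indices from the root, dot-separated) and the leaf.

Trace:
  unify Int ~ Int
  unify Bool ~ Bool
  unify Bool ~ Bool
  unify Bool ~ Bool
\x._ : a -> Int
let y : Int
y : Int
\z._ : b -> Int
  unify a -> Int ~ b -> Int
  unify a ~ b
  unify Int ~ Int
\u._ : c -> Bool
  unify b -> Int ~ (c -> Bool) -> d
  unify b ~ c -> Bool
  unify Int ~ d
_ _ : Int
  unify Int ~ Int
let v : Int
  unify Bool ~ Bool
  unify Int ~ Bool
  FAIL: mismatch Int ~ Bool

Answer: 1.1.1.0.1 : 9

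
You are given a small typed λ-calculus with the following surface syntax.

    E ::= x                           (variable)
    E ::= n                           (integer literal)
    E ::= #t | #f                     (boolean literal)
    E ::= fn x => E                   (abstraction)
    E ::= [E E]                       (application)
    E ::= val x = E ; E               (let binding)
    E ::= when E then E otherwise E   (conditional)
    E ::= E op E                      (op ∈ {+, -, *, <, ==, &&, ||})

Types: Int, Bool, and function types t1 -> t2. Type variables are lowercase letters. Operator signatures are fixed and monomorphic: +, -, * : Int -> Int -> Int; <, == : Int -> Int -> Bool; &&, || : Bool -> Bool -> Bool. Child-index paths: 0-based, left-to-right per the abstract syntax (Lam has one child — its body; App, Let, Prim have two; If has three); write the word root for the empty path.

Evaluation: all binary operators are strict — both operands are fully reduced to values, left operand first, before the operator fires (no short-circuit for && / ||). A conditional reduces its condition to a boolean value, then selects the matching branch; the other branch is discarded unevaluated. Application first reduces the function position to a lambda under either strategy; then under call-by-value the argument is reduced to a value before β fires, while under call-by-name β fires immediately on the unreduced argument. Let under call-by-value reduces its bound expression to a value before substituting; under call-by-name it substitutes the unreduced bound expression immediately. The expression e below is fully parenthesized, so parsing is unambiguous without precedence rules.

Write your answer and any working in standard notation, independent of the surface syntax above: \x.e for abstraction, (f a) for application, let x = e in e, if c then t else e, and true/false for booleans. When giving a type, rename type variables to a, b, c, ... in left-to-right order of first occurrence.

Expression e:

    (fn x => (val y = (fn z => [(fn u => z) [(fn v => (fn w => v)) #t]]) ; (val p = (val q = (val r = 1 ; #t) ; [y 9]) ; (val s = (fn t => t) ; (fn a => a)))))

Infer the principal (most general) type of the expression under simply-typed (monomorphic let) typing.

Derivation:
z : b
\u._ : c -> b
v : d
\w._ : e -> d
\v._ : d -> e -> d
  unify d -> e -> d ~ Bool -> f
  unify d ~ Bool
  unify e -> Bool ~ f
_ _ : e -> Bool
  unify c -> b ~ (e -> Bool) -> g
  unify c ~ e -> Bool
  unify b ~ g
_ _ : g
\z._ : g -> g
let y : g -> g
let r : Int
let q : Bool
y : g -> g
  unify g -> g ~ Int -> h
  unify g ~ Int
  unify Int ~ h
_ _ : Int
let p : Int
t : i
\t._ : i -> i
let s : i -> i
a : j
\a._ : j -> j
\x._ : a -> j -> j

Answer: a -> b -> b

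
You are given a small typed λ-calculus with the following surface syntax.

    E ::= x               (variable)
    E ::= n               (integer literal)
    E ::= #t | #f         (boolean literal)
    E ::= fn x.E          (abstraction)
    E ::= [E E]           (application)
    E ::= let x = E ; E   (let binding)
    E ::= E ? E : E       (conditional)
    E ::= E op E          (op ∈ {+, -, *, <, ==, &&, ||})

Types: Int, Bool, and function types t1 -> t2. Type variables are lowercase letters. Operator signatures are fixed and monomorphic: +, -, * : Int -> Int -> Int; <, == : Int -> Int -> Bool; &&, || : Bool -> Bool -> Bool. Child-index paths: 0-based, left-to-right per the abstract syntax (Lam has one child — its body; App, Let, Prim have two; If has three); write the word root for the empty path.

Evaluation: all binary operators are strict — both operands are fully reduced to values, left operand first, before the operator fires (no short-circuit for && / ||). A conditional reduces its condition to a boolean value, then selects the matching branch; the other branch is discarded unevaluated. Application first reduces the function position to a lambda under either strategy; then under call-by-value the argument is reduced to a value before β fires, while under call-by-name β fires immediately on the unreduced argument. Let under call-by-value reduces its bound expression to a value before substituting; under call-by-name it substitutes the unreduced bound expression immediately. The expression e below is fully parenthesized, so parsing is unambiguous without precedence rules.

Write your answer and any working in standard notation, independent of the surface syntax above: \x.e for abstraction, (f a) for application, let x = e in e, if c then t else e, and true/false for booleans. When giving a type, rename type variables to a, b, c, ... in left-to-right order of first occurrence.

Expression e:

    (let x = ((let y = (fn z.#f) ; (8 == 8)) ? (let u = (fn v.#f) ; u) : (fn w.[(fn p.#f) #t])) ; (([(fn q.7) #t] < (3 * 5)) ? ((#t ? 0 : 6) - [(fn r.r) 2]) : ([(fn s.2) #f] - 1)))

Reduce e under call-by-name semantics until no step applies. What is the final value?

Derivation:
step 0: (let x = (if (let y = (\z.false) in (8 == 8)) then (let u = (\v.false) in u) else (\w.((\p.false) true))) in (if (((\q.7) true) < (3 * 5)) then ((if true then 0 else 6) - ((\r.r) 2)) else (((\s.2) false) - 1)))
step 1: [let@root] (if (((\q.7) true) < (3 * 5)) then ((if true then 0 else 6) - ((\r.r) 2)) else (((\s.2) false) - 1))
step 2: [beta@0.0] (if (7 < (3 * 5)) then ((if true then 0 else 6) - ((\r.r) 2)) else (((\s.2) false) - 1))
step 3: [delta@0.1] (if (7 < 15) then ((if true then 0 else 6) - ((\r.r) 2)) else (((\s.2) false) - 1))
step 4: [delta@0] (if true then ((if true then 0 else 6) - ((\r.r) 2)) else (((\s.2) false) - 1))
step 5: [if@root] ((if true then 0 else 6) - ((\r.r) 2))
step 6: [if@0] (0 - ((\r.r) 2))
step 7: [beta@1] (0 - 2)
step 8: [delta@root] -2

Answer: -2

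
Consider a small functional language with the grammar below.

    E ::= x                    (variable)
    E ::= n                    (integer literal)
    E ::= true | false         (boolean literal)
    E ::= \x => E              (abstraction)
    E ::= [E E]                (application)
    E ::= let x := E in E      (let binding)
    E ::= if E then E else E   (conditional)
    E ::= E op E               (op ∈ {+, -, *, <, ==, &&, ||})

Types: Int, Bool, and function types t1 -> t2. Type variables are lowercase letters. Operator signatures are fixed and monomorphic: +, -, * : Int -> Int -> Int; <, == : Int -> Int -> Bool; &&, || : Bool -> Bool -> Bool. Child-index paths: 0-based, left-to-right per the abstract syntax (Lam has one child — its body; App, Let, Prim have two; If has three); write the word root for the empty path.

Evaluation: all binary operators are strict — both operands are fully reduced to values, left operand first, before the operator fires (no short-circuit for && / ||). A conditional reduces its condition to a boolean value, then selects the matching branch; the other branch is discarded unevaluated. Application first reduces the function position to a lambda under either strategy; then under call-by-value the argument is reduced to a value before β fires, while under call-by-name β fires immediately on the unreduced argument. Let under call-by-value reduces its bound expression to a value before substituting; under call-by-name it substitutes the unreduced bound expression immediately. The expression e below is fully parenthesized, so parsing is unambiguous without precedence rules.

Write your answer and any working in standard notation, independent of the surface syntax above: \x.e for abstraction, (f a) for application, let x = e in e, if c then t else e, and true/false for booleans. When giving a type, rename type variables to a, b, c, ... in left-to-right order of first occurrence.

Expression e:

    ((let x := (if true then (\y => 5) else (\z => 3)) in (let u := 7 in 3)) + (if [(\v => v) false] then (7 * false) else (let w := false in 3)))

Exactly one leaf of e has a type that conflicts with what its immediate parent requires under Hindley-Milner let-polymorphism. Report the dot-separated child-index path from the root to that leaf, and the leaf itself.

Trace:
  unify Bool ~ Bool
\y._ : a -> Int
\z._ : b -> Int
  unify a -> Int ~ b -> Int
  unify a ~ b
  unify Int ~ Int
let x : forall. b -> Int
let u : Int
  unify Int ~ Int
v : c
\v._ : c -> c
  unify c -> c ~ Bool -> d
  unify c ~ Bool
  unify Bool ~ d
_ _ : Bool
  unify Bool ~ Bool
  unify Int ~ Int
  unify Bool ~ Int
  FAIL: mismatch Bool ~ Int

Answer: 1.1.1 : false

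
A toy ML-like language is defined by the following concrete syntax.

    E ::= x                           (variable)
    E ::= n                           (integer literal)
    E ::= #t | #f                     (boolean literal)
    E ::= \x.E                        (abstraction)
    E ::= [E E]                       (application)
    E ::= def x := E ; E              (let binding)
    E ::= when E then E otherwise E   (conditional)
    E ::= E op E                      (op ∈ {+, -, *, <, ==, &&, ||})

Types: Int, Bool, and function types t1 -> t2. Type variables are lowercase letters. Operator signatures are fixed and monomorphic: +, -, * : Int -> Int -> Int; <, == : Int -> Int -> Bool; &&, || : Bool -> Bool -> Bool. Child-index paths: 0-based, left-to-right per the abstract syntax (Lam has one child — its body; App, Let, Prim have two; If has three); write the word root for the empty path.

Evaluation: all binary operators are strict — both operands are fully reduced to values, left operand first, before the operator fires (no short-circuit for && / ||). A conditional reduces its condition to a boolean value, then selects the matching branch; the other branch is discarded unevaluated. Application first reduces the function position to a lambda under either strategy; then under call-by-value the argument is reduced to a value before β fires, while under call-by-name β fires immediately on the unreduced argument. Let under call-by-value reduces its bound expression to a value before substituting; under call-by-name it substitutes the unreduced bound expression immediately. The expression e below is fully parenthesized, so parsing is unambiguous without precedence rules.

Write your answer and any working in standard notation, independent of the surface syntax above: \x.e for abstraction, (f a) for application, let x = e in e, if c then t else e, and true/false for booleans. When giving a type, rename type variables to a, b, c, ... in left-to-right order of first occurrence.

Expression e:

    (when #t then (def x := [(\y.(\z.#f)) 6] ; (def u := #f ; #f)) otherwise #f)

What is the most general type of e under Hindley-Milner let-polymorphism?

Answer: Bool

Working:
  unify Bool ~ Bool
\z._ : b -> Bool
\y._ : a -> b -> Bool
  unify a -> b -> Bool ~ Int -> c
  unify a ~ Int
  unify b -> Bool ~ c
_ _ : b -> Bool
let x : forall. b -> Bool
let u : Bool
  unify Bool ~ Bool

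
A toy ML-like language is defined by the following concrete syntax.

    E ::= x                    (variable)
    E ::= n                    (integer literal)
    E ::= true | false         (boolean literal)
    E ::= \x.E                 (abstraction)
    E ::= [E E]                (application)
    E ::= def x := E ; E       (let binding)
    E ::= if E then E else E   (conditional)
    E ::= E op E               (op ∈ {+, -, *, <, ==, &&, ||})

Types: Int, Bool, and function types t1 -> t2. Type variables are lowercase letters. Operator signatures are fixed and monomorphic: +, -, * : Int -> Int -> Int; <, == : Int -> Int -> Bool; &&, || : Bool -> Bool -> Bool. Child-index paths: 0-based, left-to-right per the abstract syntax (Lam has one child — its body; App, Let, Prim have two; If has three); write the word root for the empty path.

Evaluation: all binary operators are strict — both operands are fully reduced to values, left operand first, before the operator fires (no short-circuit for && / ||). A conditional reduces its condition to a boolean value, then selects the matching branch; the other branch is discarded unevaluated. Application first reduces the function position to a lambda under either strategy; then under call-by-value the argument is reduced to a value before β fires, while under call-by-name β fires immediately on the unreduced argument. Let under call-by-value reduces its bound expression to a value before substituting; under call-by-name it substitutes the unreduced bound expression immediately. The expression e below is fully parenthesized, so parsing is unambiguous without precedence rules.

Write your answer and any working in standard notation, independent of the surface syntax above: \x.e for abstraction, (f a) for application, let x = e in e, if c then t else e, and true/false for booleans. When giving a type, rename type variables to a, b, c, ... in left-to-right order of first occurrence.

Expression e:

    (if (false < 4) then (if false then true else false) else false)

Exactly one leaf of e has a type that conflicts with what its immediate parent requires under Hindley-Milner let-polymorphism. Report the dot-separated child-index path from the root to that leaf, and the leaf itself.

Trace:
  unify Bool ~ Int
  FAIL: mismatch Bool ~ Int

Answer: 0.0 : false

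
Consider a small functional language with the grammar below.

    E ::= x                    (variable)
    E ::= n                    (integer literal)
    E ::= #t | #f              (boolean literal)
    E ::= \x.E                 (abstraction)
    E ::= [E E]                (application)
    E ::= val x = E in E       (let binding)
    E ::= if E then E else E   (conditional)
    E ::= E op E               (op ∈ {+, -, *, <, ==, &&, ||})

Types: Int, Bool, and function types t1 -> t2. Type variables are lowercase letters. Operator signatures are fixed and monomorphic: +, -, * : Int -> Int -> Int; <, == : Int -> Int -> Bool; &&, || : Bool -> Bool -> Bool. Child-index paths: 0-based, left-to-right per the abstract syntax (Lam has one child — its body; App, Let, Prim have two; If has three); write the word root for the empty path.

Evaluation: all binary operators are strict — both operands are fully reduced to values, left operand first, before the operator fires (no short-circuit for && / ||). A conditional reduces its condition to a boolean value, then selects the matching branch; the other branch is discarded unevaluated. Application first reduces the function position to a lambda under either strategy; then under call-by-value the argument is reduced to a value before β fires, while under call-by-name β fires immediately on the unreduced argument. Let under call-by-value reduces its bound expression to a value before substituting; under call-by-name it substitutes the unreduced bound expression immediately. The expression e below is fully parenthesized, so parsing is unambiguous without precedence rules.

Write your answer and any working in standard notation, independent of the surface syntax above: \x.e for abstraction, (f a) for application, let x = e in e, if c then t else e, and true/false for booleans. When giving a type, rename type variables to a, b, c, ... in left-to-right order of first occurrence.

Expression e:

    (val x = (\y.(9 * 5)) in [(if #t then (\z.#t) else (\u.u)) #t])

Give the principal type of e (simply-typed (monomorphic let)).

Answer: Bool

Derivation:
  unify Int ~ Int
  unify Int ~ Int
\y._ : a -> Int
let x : a -> Int
  unify Bool ~ Bool
\z._ : b -> Bool
u : c
\u._ : c -> c
  unify b -> Bool ~ c -> c
  unify b ~ c
  unify Bool ~ c
  unify Bool -> Bool ~ Bool -> d
  unify Bool ~ Bool
  unify Bool ~ d
_ _ : Bool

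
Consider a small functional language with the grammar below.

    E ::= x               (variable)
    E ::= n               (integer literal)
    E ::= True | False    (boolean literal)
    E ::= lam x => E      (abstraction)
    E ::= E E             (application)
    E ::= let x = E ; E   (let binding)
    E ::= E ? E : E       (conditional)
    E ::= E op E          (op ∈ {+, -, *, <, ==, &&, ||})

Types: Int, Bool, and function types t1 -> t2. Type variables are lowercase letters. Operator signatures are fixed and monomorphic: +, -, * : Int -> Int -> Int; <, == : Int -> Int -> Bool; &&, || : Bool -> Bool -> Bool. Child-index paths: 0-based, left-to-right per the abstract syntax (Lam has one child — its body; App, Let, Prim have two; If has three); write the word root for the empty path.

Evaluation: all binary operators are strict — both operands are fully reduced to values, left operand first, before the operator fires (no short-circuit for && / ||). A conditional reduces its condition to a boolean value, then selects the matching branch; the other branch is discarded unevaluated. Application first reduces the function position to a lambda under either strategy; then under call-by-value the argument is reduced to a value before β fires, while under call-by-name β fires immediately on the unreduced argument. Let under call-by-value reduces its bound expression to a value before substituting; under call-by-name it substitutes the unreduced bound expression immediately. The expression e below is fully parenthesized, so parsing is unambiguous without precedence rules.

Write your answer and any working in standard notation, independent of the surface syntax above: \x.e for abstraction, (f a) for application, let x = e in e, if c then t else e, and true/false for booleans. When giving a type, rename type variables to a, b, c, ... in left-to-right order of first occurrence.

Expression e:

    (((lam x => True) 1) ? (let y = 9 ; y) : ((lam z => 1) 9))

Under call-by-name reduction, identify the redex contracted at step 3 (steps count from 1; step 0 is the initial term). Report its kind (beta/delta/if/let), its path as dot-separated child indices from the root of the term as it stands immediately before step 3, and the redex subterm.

Trace:
step 0: (if ((\x.true) 1) then (let y = 9 in y) else ((\z.1) 9))
step 1: [beta@0] (if true then (let y = 9 in y) else ((\z.1) 9))
step 2: [if@root] (let y = 9 in y)
step 3: [let@root] 9

Answer: let at root : (let y = 9 in y)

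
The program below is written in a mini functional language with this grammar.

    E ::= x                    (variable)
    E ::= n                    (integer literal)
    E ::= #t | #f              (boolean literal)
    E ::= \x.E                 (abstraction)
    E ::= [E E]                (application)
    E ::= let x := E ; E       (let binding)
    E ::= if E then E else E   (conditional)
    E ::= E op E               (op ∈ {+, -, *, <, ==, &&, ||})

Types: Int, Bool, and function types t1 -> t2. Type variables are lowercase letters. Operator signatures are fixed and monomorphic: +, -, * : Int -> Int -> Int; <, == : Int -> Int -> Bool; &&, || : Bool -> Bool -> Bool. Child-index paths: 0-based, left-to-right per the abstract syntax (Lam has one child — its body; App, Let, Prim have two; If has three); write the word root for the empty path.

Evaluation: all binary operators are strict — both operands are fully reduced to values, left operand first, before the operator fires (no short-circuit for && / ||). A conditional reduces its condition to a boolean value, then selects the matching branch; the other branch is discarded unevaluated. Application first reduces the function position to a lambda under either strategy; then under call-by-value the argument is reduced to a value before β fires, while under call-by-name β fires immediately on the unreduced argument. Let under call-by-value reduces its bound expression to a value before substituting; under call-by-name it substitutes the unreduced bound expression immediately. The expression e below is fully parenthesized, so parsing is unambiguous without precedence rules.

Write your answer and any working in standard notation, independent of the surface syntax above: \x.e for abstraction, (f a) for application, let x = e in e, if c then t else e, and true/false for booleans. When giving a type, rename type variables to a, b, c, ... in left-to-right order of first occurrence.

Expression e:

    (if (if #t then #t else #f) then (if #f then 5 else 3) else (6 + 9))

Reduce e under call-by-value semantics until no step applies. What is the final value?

Trace:
step 0: (if (if true then true else false) then (if false then 5 else 3) else (6 + 9))
step 1: [if@0] (if true then (if false then 5 else 3) else (6 + 9))
step 2: [if@root] (if false then 5 else 3)
step 3: [if@root] 3

Answer: 3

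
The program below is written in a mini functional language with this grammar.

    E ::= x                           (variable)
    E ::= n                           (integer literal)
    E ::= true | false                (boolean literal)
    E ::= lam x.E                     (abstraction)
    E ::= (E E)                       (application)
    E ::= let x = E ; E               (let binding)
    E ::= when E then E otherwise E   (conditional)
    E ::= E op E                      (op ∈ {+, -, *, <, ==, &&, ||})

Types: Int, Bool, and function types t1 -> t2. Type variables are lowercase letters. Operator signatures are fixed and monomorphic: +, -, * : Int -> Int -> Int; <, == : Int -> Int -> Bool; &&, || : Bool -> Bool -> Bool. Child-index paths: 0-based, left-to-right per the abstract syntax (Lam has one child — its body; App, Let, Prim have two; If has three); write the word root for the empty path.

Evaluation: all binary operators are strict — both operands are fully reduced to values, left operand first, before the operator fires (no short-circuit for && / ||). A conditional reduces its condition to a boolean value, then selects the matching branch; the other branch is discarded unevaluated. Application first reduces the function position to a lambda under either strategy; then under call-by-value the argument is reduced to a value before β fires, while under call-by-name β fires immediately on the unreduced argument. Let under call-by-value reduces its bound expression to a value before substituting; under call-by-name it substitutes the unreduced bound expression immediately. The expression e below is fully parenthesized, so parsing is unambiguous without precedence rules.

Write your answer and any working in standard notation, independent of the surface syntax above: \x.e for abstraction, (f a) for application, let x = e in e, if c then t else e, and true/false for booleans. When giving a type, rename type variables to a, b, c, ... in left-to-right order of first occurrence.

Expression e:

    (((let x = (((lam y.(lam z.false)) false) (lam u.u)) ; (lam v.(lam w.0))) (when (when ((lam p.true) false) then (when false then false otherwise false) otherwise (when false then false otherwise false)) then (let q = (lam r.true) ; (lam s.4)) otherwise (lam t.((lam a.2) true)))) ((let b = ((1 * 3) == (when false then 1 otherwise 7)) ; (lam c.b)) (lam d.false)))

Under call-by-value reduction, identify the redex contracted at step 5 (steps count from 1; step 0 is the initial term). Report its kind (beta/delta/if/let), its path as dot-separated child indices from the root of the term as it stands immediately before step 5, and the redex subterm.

Trace:
step 0: (((let x = (((\y.(\z.false)) false) (\u.u)) in (\v.(\w.0))) (if (if ((\p.true) false) then (if false then false else false) else (if false then false else false)) then (let q = (\r.true) in (\s.4)) else (\t.((\a.2) true)))) ((let b = ((1 * 3) == (if false then 1 else 7)) in (\c.b)) (\d.false)))
step 1: [beta@0.0.0.0] (((let x = ((\z.false) (\u.u)) in (\v.(\w.0))) (if (if ((\p.true) false) then (if false then false else false) else (if false then false else false)) then (let q = (\r.true) in (\s.4)) else (\t.((\a.2) true)))) ((let b = ((1 * 3) == (if false then 1 else 7)) in (\c.b)) (\d.false)))
step 2: [beta@0.0.0] (((let x = false in (\v.(\w.0))) (if (if ((\p.true) false) then (if false then false else false) else (if false then false else false)) then (let q = (\r.true) in (\s.4)) else (\t.((\a.2) true)))) ((let b = ((1 * 3) == (if false then 1 else 7)) in (\c.b)) (\d.false)))
step 3: [let@0.0] (((\v.(\w.0)) (if (if ((\p.true) false) then (if false then false else false) else (if false then false else false)) then (let q = (\r.true) in (\s.4)) else (\t.((\a.2) true)))) ((let b = ((1 * 3) == (if false then 1 else 7)) in (\c.b)) (\d.false)))
step 4: [beta@0.1.0.0] (((\v.(\w.0)) (if (if true then (if false then false else false) else (if false then false else false)) then (let q = (\r.true) in (\s.4)) else (\t.((\a.2) true)))) ((let b = ((1 * 3) == (if false then 1 else 7)) in (\c.b)) (\d.false)))
step 5: [if@0.1.0] (((\v.(\w.0)) (if (if false then false else false) then (let q = (\r.true) in (\s.4)) else (\t.((\a.2) true)))) ((let b = ((1 * 3) == (if false then 1 else 7)) in (\c.b)) (\d.false)))

Answer: if at 0.1.0 : (if true then (if false then false else false) else (if false then false else false))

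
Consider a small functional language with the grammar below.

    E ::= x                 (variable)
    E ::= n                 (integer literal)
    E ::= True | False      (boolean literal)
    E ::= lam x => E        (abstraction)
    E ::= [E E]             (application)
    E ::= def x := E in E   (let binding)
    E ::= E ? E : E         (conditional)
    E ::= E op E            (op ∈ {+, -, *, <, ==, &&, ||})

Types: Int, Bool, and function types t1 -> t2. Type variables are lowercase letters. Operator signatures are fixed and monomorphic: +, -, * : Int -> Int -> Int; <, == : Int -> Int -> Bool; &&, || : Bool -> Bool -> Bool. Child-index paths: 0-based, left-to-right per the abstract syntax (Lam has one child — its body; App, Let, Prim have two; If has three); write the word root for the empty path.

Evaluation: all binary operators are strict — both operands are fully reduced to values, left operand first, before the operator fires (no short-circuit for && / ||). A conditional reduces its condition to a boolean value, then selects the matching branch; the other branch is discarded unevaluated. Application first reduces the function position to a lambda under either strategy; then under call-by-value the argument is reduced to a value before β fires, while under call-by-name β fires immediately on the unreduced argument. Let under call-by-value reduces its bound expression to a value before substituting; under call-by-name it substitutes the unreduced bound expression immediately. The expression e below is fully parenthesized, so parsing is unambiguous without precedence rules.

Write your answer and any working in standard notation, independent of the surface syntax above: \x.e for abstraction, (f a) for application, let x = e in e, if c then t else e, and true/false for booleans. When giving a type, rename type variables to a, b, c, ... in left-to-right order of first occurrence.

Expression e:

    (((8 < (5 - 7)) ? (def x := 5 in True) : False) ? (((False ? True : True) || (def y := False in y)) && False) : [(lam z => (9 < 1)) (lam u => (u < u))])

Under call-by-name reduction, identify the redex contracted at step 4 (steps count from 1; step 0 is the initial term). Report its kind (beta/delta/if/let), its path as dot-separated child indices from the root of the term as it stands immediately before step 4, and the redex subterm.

Working:
step 0: (if (if (8 < (5 - 7)) then (let x = 5 in true) else false) then (((if false then true else true) || (let y = false in y)) && false) else ((\z.(9 < 1)) (\u.(u < u))))
step 1: [delta@0.0.1] (if (if (8 < -2) then (let x = 5 in true) else false) then (((if false then true else true) || (let y = false in y)) && false) else ((\z.(9 < 1)) (\u.(u < u))))
step 2: [delta@0.0] (if (if false then (let x = 5 in true) else false) then (((if false then true else true) || (let y = false in y)) && false) else ((\z.(9 < 1)) (\u.(u < u))))
step 3: [if@0] (if false then (((if false then true else true) || (let y = false in y)) && false) else ((\z.(9 < 1)) (\u.(u < u))))
step 4: [if@root] ((\z.(9 < 1)) (\u.(u < u)))

Answer: if at root : (if false then (((if false then true else true) || (let y = false in y)) && false) else ((\z.(9 < 1)) (\u.(u < u))))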